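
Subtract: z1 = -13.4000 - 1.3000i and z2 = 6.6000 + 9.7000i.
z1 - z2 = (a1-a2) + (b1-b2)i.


Real: -13.4 - 6.6 = -20
Imag: -1.3 - 9.7 = -11

-20.0000 - 11.0000i


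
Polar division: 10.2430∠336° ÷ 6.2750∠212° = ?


r = 10.2430 / 6.2750 = 1.6324
theta = 336° - 212° = 124° = 124° (mod 360)

1.6324 cis(124°)


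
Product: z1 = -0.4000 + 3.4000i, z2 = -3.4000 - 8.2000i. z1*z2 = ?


Real = -0.4*(-3.4) - 3.4*(-8.2) = 1.36 - (-27.88) = 29.24
Imag = -0.4*(-8.2) - (3.4)*3.4 = 3.28 - (11.56) = -8.28

29.2400 - 8.2800i


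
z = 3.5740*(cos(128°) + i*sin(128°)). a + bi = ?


a = 3.5740*cos(128°) = 3.5740*(-0.61566) = -2.2004
b = 3.5740*sin(128°) = 3.5740*0.788011 = 2.8164

-2.2004 + 2.8164i


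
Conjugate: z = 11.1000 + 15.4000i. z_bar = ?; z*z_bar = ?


z_bar = 11.1000 - 15.4000i
z*z_bar = 11.1^2 + 15.4^2 = 123.21 + 237.16 = 360.37

z_bar = 11.1000 - 15.4000i, z*z_bar = 360.37


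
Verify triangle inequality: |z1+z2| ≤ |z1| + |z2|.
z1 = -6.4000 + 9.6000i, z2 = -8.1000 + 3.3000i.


|z1| = sqrt((-6.4)^2 + 9.6^2) = sqrt(133.12) = 11.5378
|z2| = sqrt((-8.1)^2 + 3.3^2) = sqrt(76.5) = 8.7464
z1+z2 = -14.5000 + 12.9000i
|z1+z2| = sqrt(376.66) = 19.4077
|z1|+|z2| = 11.5378 + 8.7464 = 20.2842

|z1+z2| = 19.4077 ≤ |z1|+|z2| = 20.2842 (verified)


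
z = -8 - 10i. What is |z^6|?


|z| = sqrt(64+100) = sqrt(164) = 12.8062
|z^6| = |z|^6 = (sqrt(164))^6 = 164^3 = 4410944

|z^6| = 4410944


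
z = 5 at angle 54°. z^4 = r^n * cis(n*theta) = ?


r^4 = 5^4 = 625
n*theta = 4*54° = 216° = 216° (mod 360)
a = 625*cos(216°) = -505.6356
b = 625*sin(216°) = -367.3658

625 cis(216°) = -505.6356 - 367.3658i


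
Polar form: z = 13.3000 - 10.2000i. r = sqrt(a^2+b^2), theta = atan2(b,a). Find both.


r = sqrt(176.89+104.04) = sqrt(280.93) = 16.7610
theta = atan2(-10.2, 13.3) = -37.4852 degrees

r = 16.7610, theta = -37.4852 degrees


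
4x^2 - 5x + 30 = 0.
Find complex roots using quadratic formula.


disc = (-5)^2 - 4*4*30 = 25 - 480 = -455
sqrt(|disc|) = sqrt(455) = 21.3307
Real part = 5/(2*4) = 0.6250
Imag part = 21.3307/(2*4) = 2.6663

0.6250 ± 2.6663i


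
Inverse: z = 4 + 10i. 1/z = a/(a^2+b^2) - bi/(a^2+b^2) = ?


|z|^2 = 16+100 = 116
1/z = (4 - 10i)/116

1/z = 0.0345 - 0.0862i


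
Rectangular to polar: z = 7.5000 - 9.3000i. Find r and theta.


r = sqrt(56.25+86.49) = sqrt(142.74) = 11.9474
theta = atan2(-9.3, 7.5) = -51.1155 degrees

r = 11.9474, theta = -51.1155 degrees


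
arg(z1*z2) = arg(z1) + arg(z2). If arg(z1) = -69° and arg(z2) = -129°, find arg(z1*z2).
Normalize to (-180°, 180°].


arg(z1*z2) = -69° - 129° = -198°
Normalized to (-180°, 180°]: 162°

162°


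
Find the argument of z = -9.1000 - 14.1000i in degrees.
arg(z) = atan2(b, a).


Re = -9.1, Im = -14.1
arg = atan2(-14.1, -9.1) = -122.8378 degrees

arg(z) = -122.8378 degrees


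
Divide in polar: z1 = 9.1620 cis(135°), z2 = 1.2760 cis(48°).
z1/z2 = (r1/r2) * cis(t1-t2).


r = 9.1620 / 1.2760 = 7.1803
theta = 135° - 48° = 87° = 87° (mod 360)

7.1803 cis(87°)


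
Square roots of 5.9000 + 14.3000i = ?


|z| = sqrt(34.81+204.49) = 15.4693
sqrt((|z|+a)/2) = sqrt((15.4693+5.9)/2) = sqrt(10.6847) = 3.2687
sqrt((|z|-a)/2) = sqrt((15.4693-5.9)/2) = sqrt(4.7847) = 2.1874

±(3.2687 + 2.1874i) i.e. 3.2687 + 2.1874i and -3.2687 - 2.1874i


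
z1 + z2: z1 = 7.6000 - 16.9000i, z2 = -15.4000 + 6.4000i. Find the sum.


Real: 7.6 - 15.4 = -7.8
Imag: -16.9 + 6.4 = -10.5

-7.8000 - 10.5000i


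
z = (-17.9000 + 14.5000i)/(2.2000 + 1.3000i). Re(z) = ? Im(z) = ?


Multiply by conjugate: (-17.9000 + 14.5000i)(2.2000 - 1.3000i) / (2.2^2 + 1.3^2)
Numerator real = -17.9*2.2 + 14.5*1.3 = -20.53
Numerator imag = 14.5*2.2 - (-17.9)*1.3 = 55.17
Denominator = 6.53
Re(z) = -20.53/6.53 = -3.1440
Im(z) = 55.17/6.53 = 8.4487

Re(z) = -3.1440, Im(z) = 8.4487


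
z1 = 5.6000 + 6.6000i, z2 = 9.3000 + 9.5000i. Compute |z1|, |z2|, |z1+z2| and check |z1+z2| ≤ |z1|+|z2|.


|z1| = sqrt(5.6^2 + 6.6^2) = sqrt(74.92) = 8.6556
|z2| = sqrt(9.3^2 + 9.5^2) = sqrt(176.74) = 13.2944
z1+z2 = 14.9000 + 16.1000i
|z1+z2| = sqrt(481.22) = 21.9367
|z1|+|z2| = 8.6556 + 13.2944 = 21.9500

|z1+z2| = 21.9367 ≤ |z1|+|z2| = 21.9500 (verified)


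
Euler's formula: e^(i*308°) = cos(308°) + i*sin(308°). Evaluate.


cos(308°) = 0.6157
sin(308°) = -0.7880

e^(i*308°) = 0.6157 - 0.7880i


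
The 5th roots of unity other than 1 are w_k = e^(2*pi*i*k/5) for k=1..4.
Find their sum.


With w = e^(2*pi*i/5), all 5 of the 5th roots of unity w^0 = 1, w, ..., w^(4) sum to 0: 1 + w + ... + w^(4) = (1 - w^5)/(1 - w) = 0 since w^5 = 1, w ≠ 1.
Removing the root 1: w + w^2 + ... + w^(4) = 0 - 1 = -1

Sum = -1


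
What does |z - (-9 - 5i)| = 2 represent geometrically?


|z - z0| = r is a circle with center z0 and radius r.
Center = (-9, -5), radius = 2

Circle with center (-9, -5) and radius 2


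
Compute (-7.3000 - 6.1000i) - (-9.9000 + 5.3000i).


Real: -7.3 + 9.9 = 2.6
Imag: -6.1 - 5.3 = -11.4

2.6000 - 11.4000i


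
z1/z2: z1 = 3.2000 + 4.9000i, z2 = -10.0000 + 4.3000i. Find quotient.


Conjugate of z2 = -10.0000 - 4.3000i
Numerator: (3.2000 + 4.9000i)(-10.0000 - 4.3000i) = -10.9300 - 62.7600i
Denominator: (-10)^2 + 4.3^2 = 118.49
Result = (-10.9300 - 62.7600i)/118.49

-0.0922 - 0.5297i


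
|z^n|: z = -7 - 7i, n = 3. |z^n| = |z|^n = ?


|z| = sqrt(49+49) = sqrt(98) = 9.8995
|z^3| = |z|^3 = (sqrt(98))^3 = 98*sqrt(98)

|z^3| = 98*sqrt(98) ≈ 970.1505


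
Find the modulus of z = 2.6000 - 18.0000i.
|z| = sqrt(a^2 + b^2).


|z| = sqrt(2.6^2 + (-18)^2) = sqrt(6.76 + 324) = sqrt(330.76) = 18.1868

|z| = 18.1868


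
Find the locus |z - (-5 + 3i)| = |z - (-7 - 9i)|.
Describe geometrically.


Equal distances means the locus is the perpendicular bisector of z1 and z2.
Midpoint = ((-5+(-7))/2, (3+(-9))/2) = (-6.0000, -3.0000)

Perpendicular bisector through (-6.0000, -3.0000)


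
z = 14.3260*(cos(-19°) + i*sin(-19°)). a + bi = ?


a = 14.3260*cos(-19°) = 14.3260*0.94552 = 13.5455
b = 14.3260*sin(-19°) = 14.3260*(-0.32557) = -4.6641

13.5455 - 4.6641i


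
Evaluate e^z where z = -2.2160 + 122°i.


e^-2.2160 = 0.10904
cos(122°) = -0.5299
sin(122°) = 0.848
Real = 0.10904*(-0.5299) = -0.0578
Imag = 0.10904*0.848 = 0.0925

-0.0578 + 0.0925i


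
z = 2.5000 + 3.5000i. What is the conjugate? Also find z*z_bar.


z_bar = 2.5000 - 3.5000i
z*z_bar = 2.5^2 + 3.5^2 = 6.25 + 12.25 = 18.5

z_bar = 2.5000 - 3.5000i, z*z_bar = 18.5


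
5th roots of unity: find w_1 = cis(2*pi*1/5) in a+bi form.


Angle = 360*1/5 = 72°
a = cos(72°) = 0.3090
b = sin(72°) = 0.9511

0.3090 + 0.9511i


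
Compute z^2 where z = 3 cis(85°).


r^2 = 3^2 = 9
n*theta = 2*85° = 170° = 170° (mod 360)
a = 9*cos(170°) = -8.8633
b = 9*sin(170°) = 1.5628

9 cis(170°) = -8.8633 + 1.5628i


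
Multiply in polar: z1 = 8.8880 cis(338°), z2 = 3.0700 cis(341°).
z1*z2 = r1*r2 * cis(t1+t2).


r = 8.8880 * 3.0700 = 27.2862
theta = 338° + 341° = 679° = 319° (mod 360)

27.2862 cis(319°)


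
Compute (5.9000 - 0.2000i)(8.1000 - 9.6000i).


Real = 5.9*8.1 - (-0.2)*(-9.6) = 47.79 - 1.92 = 45.87
Imag = 5.9*(-9.6) + 8.1*(-0.2) = -56.64 - (1.62) = -58.26

45.8700 - 58.2600i


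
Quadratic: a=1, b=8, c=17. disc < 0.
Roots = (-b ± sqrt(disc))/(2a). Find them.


disc = 8^2 - 4*1*17 = 64 - 68 = -4
sqrt(|disc|) = sqrt(4) = 2.0000
Real part = -8/(2*1) = -4.0000
Imag part = 2.0000/(2*1) = 1.0000

-4.0000 ± 1.0000i


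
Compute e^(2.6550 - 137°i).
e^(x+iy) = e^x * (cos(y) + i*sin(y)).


e^2.6550 = 14.2250
cos(-137°) = -0.73135
sin(-137°) = -0.681998
Real = 14.2250*(-0.73135) = -10.4035
Imag = 14.2250*(-0.681998) = -9.7014

-10.4035 - 9.7014i


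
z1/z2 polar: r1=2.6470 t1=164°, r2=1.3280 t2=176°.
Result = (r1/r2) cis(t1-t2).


r = 2.6470 / 1.3280 = 1.9932
theta = 164° - 176° = -12° = 348° (mod 360)

1.9932 cis(348°)


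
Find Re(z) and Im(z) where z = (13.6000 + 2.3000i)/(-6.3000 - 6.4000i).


Multiply by conjugate: (13.6000 + 2.3000i)(-6.3000 + 6.4000i) / ((-6.3)^2 + (-6.4)^2)
Numerator real = 13.6*(-6.3) + 2.3*(-6.4) = -100.4
Numerator imag = 2.3*(-6.3) - 13.6*(-6.4) = 72.55
Denominator = 80.65
Re(z) = -100.4/80.65 = -1.2449
Im(z) = 72.55/80.65 = 0.8996

Re(z) = -1.2449, Im(z) = 0.8996


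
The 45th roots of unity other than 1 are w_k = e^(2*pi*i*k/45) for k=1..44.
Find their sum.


With w = e^(2*pi*i/45), all 45 of the 45th roots of unity w^0 = 1, w, ..., w^(44) sum to 0: 1 + w + ... + w^(44) = (1 - w^45)/(1 - w) = 0 since w^45 = 1, w ≠ 1.
Removing the root 1: w + w^2 + ... + w^(44) = 0 - 1 = -1

Sum = -1


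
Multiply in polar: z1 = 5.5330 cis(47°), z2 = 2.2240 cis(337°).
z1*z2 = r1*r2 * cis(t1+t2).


r = 5.5330 * 2.2240 = 12.3054
theta = 47° + 337° = 384° = 24° (mod 360)

12.3054 cis(24°)


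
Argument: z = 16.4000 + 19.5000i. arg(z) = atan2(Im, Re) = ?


Re = 16.4, Im = 19.5
arg = atan2(19.5, 16.4) = 49.9353 degrees

arg(z) = 49.9353 degrees


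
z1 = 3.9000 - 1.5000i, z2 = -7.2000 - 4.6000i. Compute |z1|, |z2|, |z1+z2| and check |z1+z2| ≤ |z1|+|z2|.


|z1| = sqrt(3.9^2 + (-1.5)^2) = sqrt(17.46) = 4.1785
|z2| = sqrt((-7.2)^2 + (-4.6)^2) = sqrt(73) = 8.5440
z1+z2 = -3.3000 - 6.1000i
|z1+z2| = sqrt(48.1) = 6.9354
|z1|+|z2| = 4.1785 + 8.5440 = 12.7225

|z1+z2| = 6.9354 ≤ |z1|+|z2| = 12.7225 (verified)


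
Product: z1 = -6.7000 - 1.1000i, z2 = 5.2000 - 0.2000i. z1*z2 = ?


Real = -6.7*5.2 - (-1.1)*(-0.2) = -34.84 - 0.22 = -35.06
Imag = -6.7*(-0.2) + 5.2*(-1.1) = 1.34 - (5.72) = -4.38

-35.0600 - 4.3800i


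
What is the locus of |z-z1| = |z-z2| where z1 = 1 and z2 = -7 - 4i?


Equal distances means the locus is the perpendicular bisector of z1 and z2.
Midpoint = ((1+(-7))/2, (0+(-4))/2) = (-3.0000, -2.0000)

Perpendicular bisector through (-3.0000, -2.0000)


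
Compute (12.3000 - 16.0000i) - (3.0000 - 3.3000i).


Real: 12.3 - 3 = 9.3
Imag: -16 + 3.3 = -12.7

9.3000 - 12.7000i


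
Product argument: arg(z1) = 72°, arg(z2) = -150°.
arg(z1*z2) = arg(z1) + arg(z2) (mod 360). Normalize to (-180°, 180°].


arg(z1*z2) = 72° - 150° = -78°
Normalized to (-180°, 180°]: -78°

-78°


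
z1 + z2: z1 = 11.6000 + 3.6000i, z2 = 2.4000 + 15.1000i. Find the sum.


Real: 11.6 + 2.4 = 14
Imag: 3.6 + 15.1 = 18.7

14.0000 + 18.7000i


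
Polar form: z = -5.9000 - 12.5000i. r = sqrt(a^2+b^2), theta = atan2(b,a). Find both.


r = sqrt(34.81+156.25) = sqrt(191.06) = 13.8224
theta = atan2(-12.5, -5.9) = -115.2673 degrees

r = 13.8224, theta = -115.2673 degrees


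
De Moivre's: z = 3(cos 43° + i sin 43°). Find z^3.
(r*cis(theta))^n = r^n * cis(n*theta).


r^3 = 3^3 = 27
n*theta = 3*43° = 129° = 129° (mod 360)
a = 27*cos(129°) = -16.9917
b = 27*sin(129°) = 20.9829

27 cis(129°) = -16.9917 + 20.9829i


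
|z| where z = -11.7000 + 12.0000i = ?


|z| = sqrt((-11.7)^2 + 12^2) = sqrt(136.89 + 144) = sqrt(280.89) = 16.7598

|z| = 16.7598


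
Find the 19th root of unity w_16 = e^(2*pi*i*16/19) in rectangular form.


Angle = 360*16/19 = 303.1579°
a = cos(303.1579°) = 0.5469
b = sin(303.1579°) = -0.8372

0.5469 - 0.8372i


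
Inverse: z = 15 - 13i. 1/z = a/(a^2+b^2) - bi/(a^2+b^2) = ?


|z|^2 = 225+169 = 394
1/z = (15 + 13i)/394

1/z = 0.0381 + 0.0330i


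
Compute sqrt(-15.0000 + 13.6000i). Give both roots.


|z| = sqrt(225+184.96) = 20.2475
sqrt((|z|+a)/2) = sqrt((20.2475+(-15))/2) = sqrt(2.6237) = 1.6198
sqrt((|z|-a)/2) = sqrt((20.2475-(-15))/2) = sqrt(17.6237) = 4.1981

±(1.6198 + 4.1981i) i.e. 1.6198 + 4.1981i and -1.6198 - 4.1981i


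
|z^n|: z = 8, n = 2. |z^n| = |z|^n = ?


|z| = sqrt(64+0) = sqrt(64) = 8
|z^2| = |z|^2 = 8^2 = 64

|z^2| = 64


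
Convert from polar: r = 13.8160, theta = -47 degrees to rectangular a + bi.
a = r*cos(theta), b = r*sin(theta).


a = 13.8160*cos(-47°) = 13.8160*0.682 = 9.4225
b = 13.8160*sin(-47°) = 13.8160*(-0.731354) = -10.1044

9.4225 - 10.1044i


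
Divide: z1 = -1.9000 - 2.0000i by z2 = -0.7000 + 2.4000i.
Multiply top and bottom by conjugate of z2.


Conjugate of z2 = -0.7000 - 2.4000i
Numerator: (-1.9000 - 2.0000i)(-0.7000 - 2.4000i) = -3.4700 + 5.9600i
Denominator: (-0.7)^2 + 2.4^2 = 6.25
Result = (-3.4700 + 5.9600i)/6.25

-0.5552 + 0.9536i


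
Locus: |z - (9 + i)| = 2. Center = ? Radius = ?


|z - z0| = r is a circle with center z0 and radius r.
Center = (9, 1), radius = 2

Circle with center (9, 1) and radius 2


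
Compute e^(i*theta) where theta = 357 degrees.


cos(357°) = 0.9986
sin(357°) = -0.0523

e^(i*357°) = 0.9986 - 0.0523i


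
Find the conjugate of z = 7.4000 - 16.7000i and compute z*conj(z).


z_bar = 7.4000 + 16.7000i
z*z_bar = 7.4^2 + (-16.7)^2 = 54.76 + 278.89 = 333.65

z_bar = 7.4000 + 16.7000i, z*z_bar = 333.65


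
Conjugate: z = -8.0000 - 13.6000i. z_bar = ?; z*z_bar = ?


z_bar = -8.0000 + 13.6000i
z*z_bar = (-8)^2 + (-13.6)^2 = 64 + 184.96 = 248.96

z_bar = -8.0000 + 13.6000i, z*z_bar = 248.96


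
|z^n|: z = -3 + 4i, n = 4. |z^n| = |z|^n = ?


|z| = sqrt(9+16) = sqrt(25) = 5
|z^4| = |z|^4 = 5^4 = 625

|z^4| = 625


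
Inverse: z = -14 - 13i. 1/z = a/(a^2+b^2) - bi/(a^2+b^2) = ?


|z|^2 = 196+169 = 365
1/z = (-14 + 13i)/365

1/z = -0.0384 + 0.0356i


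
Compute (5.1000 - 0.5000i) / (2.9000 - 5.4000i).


Conjugate of z2 = 2.9000 + 5.4000i
Numerator: (5.1000 - 0.5000i)(2.9000 + 5.4000i) = 17.4900 + 26.0900i
Denominator: 2.9^2 + (-5.4)^2 = 37.57
Result = (17.4900 + 26.0900i)/37.57

0.4655 + 0.6944i


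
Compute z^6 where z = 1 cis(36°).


r^6 = 1^6 = 1
n*theta = 6*36° = 216° = 216° (mod 360)
a = 1*cos(216°) = -0.8090
b = 1*sin(216°) = -0.5878

1 cis(216°) = -0.8090 - 0.5878i


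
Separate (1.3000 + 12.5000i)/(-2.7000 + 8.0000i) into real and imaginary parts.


Multiply by conjugate: (1.3000 + 12.5000i)(-2.7000 - 8.0000i) / ((-2.7)^2 + 8^2)
Numerator real = 1.3*(-2.7) + 12.5*8 = 96.49
Numerator imag = 12.5*(-2.7) - 1.3*8 = -44.15
Denominator = 71.29
Re(z) = 96.49/71.29 = 1.3535
Im(z) = -44.15/71.29 = -0.6193

Re(z) = 1.3535, Im(z) = -0.6193


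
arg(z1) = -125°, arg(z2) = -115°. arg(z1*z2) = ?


arg(z1*z2) = -125° - 115° = -240°
Normalized to (-180°, 180°]: 120°

120°


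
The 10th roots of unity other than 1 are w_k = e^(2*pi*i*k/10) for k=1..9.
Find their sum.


With w = e^(2*pi*i/10), all 10 of the 10th roots of unity w^0 = 1, w, ..., w^(9) sum to 0: 1 + w + ... + w^(9) = (1 - w^10)/(1 - w) = 0 since w^10 = 1, w ≠ 1.
Removing the root 1: w + w^2 + ... + w^(9) = 0 - 1 = -1

Sum = -1


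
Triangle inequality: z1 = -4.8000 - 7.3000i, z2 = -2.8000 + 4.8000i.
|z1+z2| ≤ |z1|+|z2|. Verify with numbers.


|z1| = sqrt((-4.8)^2 + (-7.3)^2) = sqrt(76.33) = 8.7367
|z2| = sqrt((-2.8)^2 + 4.8^2) = sqrt(30.88) = 5.5570
z1+z2 = -7.6000 - 2.5000i
|z1+z2| = sqrt(64.01) = 8.0006
|z1|+|z2| = 8.7367 + 5.5570 = 14.2937

|z1+z2| = 8.0006 ≤ |z1|+|z2| = 14.2937 (verified)


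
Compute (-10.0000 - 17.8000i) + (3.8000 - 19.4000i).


Real: -10 + 3.8 = -6.2
Imag: -17.8 - 19.4 = -37.2

-6.2000 - 37.2000i


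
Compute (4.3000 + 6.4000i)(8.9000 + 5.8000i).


Real = 4.3*8.9 - 6.4*5.8 = 38.27 - 37.12 = 1.15
Imag = 4.3*5.8 + 8.9*6.4 = 24.94 + 56.96 = 81.9

1.1500 + 81.9000i


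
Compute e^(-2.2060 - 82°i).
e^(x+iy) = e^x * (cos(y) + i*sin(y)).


e^-2.2060 = 0.11014
cos(-82°) = 0.1392
sin(-82°) = -0.9903
Real = 0.11014*0.1392 = 0.0153
Imag = 0.11014*(-0.9903) = -0.1091

0.0153 - 0.1091i


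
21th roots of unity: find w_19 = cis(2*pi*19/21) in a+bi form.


Angle = 360*19/21 = 325.7143°
a = cos(325.7143°) = 0.8262
b = sin(325.7143°) = -0.5633

0.8262 - 0.5633i


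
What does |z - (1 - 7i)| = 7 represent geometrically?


|z - z0| = r is a circle with center z0 and radius r.
Center = (1, -7), radius = 7

Circle with center (1, -7) and radius 7


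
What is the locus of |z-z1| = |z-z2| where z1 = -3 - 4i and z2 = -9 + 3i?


Equal distances means the locus is the perpendicular bisector of z1 and z2.
Midpoint = ((-3+(-9))/2, (-4+3)/2) = (-6.0000, -0.5000)

Perpendicular bisector through (-6.0000, -0.5000)


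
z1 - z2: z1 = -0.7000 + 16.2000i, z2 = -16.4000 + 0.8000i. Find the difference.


Real: -0.7 + 16.4 = 15.7
Imag: 16.2 - 0.8 = 15.4

15.7000 + 15.4000i


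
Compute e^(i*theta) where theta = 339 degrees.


cos(339°) = 0.9336
sin(339°) = -0.3584

e^(i*339°) = 0.9336 - 0.3584i


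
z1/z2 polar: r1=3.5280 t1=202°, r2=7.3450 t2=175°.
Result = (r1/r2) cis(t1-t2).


r = 3.5280 / 7.3450 = 0.4803
theta = 202° - 175° = 27° = 27° (mod 360)

0.4803 cis(27°)


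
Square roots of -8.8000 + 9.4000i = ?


|z| = sqrt(77.44+88.36) = 12.8763
sqrt((|z|+a)/2) = sqrt((12.8763+(-8.8))/2) = sqrt(2.0382) = 1.4276
sqrt((|z|-a)/2) = sqrt((12.8763-(-8.8))/2) = sqrt(10.8382) = 3.2921

±(1.4276 + 3.2921i) i.e. 1.4276 + 3.2921i and -1.4276 - 3.2921i


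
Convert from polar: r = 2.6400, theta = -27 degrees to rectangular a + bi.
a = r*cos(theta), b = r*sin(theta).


a = 2.6400*cos(-27°) = 2.6400*0.89101 = 2.3523
b = 2.6400*sin(-27°) = 2.6400*(-0.45399) = -1.1985

2.3523 - 1.1985i


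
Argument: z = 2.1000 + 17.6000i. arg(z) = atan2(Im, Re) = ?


Re = 2.1, Im = 17.6
arg = atan2(17.6, 2.1) = 83.1957 degrees

arg(z) = 83.1957 degrees


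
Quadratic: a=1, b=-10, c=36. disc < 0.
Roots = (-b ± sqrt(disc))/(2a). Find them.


disc = (-10)^2 - 4*1*36 = 100 - 144 = -44
sqrt(|disc|) = sqrt(44) = 6.6332
Real part = 10/(2*1) = 5.0000
Imag part = 6.6332/(2*1) = 3.3166

5.0000 ± 3.3166i


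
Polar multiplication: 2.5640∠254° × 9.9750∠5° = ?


r = 2.5640 * 9.9750 = 25.5759
theta = 254° + 5° = 259° = 259° (mod 360)

25.5759 cis(259°)


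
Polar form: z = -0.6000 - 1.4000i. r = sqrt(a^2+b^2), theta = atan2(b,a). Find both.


r = sqrt(0.36+1.96) = sqrt(2.32) = 1.5232
theta = atan2(-1.4, -0.6) = -113.1986 degrees

r = 1.5232, theta = -113.1986 degrees


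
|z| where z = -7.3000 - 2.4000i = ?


|z| = sqrt((-7.3)^2 + (-2.4)^2) = sqrt(53.29 + 5.76) = sqrt(59.05) = 7.6844

|z| = 7.6844


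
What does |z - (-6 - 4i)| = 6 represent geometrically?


|z - z0| = r is a circle with center z0 and radius r.
Center = (-6, -4), radius = 6

Circle with center (-6, -4) and radius 6


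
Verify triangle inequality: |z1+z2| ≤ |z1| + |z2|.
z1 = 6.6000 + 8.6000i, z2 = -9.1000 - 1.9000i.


|z1| = sqrt(6.6^2 + 8.6^2) = sqrt(117.52) = 10.8407
|z2| = sqrt((-9.1)^2 + (-1.9)^2) = sqrt(86.42) = 9.2962
z1+z2 = -2.5000 + 6.7000i
|z1+z2| = sqrt(51.14) = 7.1512
|z1|+|z2| = 10.8407 + 9.2962 = 20.1369

|z1+z2| = 7.1512 ≤ |z1|+|z2| = 20.1369 (verified)


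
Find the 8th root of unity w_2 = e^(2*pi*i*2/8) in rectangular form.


Angle = 360*2/8 = 90°
a = cos(90°) = 0
b = sin(90°) = 1.0000

0 + 1.0000i


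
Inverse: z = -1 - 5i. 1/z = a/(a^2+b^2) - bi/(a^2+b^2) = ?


|z|^2 = 1+25 = 26
1/z = (-1 + 5i)/26

1/z = -0.0385 + 0.1923i


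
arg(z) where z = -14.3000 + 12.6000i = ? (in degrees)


Re = -14.3, Im = 12.6
arg = atan2(12.6, -14.3) = 138.6161 degrees

arg(z) = 138.6161 degrees


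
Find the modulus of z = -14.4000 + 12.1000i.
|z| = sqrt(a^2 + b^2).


|z| = sqrt((-14.4)^2 + 12.1^2) = sqrt(207.36 + 146.41) = sqrt(353.77) = 18.8088

|z| = 18.8088


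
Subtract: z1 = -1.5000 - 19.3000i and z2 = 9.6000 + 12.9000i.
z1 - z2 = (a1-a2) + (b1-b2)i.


Real: -1.5 - 9.6 = -11.1
Imag: -19.3 - 12.9 = -32.2

-11.1000 - 32.2000i


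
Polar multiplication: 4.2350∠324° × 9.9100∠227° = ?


r = 4.2350 * 9.9100 = 41.9689
theta = 324° + 227° = 551° = 191° (mod 360)

41.9689 cis(191°)


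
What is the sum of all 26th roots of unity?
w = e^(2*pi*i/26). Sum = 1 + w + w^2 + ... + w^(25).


The sum of all 26th roots of unity is 0.
Geometric series: (1 - w^26)/(1 - w) = (1-1)/(1-w) = 0 since w^26 = 1, w ≠ 1.
Alternatively: coefficient of z^25 in z^26 - 1 is 0.

0


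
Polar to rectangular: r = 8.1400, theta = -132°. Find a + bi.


a = 8.1400*cos(-132°) = 8.1400*(-0.66913) = -5.4467
b = 8.1400*sin(-132°) = 8.1400*(-0.74314) = -6.0492

-5.4467 - 6.0492i


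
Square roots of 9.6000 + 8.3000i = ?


|z| = sqrt(92.16+68.89) = 12.6905
sqrt((|z|+a)/2) = sqrt((12.6905+9.6)/2) = sqrt(11.1453) = 3.3385
sqrt((|z|-a)/2) = sqrt((12.6905-9.6)/2) = sqrt(1.5453) = 1.2431

±(3.3385 + 1.2431i) i.e. 3.3385 + 1.2431i and -3.3385 - 1.2431i


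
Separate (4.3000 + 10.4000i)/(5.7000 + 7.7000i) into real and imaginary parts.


Multiply by conjugate: (4.3000 + 10.4000i)(5.7000 - 7.7000i) / (5.7^2 + 7.7^2)
Numerator real = 4.3*5.7 + 10.4*7.7 = 104.59
Numerator imag = 10.4*5.7 - 4.3*7.7 = 26.17
Denominator = 91.78
Re(z) = 104.59/91.78 = 1.1396
Im(z) = 26.17/91.78 = 0.2851

Re(z) = 1.1396, Im(z) = 0.2851


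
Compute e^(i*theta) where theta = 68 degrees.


cos(68°) = 0.3746
sin(68°) = 0.9272

e^(i*68°) = 0.3746 + 0.9272i


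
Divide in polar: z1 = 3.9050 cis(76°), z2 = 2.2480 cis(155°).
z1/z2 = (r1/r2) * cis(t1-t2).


r = 3.9050 / 2.2480 = 1.7371
theta = 76° - 155° = -79° = 281° (mod 360)

1.7371 cis(281°)


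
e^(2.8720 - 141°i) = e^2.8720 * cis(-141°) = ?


e^2.8720 = 17.67233
cos(-141°) = -0.777146
sin(-141°) = -0.62932
Real = 17.67233*(-0.777146) = -13.7340
Imag = 17.67233*(-0.62932) = -11.1216

-13.7340 - 11.1216i


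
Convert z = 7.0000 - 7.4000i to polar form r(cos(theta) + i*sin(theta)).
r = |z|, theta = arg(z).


r = sqrt(49+54.76) = sqrt(103.76) = 10.1863
theta = atan2(-7.4, 7) = -46.5911 degrees

r = 10.1863, theta = -46.5911 degrees


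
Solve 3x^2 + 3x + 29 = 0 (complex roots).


disc = 3^2 - 4*3*29 = 9 - 348 = -339
sqrt(|disc|) = sqrt(339) = 18.4120
Real part = -3/(2*3) = -0.5000
Imag part = 18.4120/(2*3) = 3.0687

-0.5000 ± 3.0687i


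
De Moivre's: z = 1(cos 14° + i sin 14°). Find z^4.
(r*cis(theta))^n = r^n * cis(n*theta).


r^4 = 1^4 = 1
n*theta = 4*14° = 56° = 56° (mod 360)
a = 1*cos(56°) = 0.5592
b = 1*sin(56°) = 0.8290

1 cis(56°) = 0.5592 + 0.8290i


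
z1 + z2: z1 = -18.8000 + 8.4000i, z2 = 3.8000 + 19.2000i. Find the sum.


Real: -18.8 + 3.8 = -15
Imag: 8.4 + 19.2 = 27.6

-15.0000 + 27.6000i


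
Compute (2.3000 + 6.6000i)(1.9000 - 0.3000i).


Real = 2.3*1.9 - 6.6*(-0.3) = 4.37 - (-1.98) = 6.35
Imag = 2.3*(-0.3) + 1.9*6.6 = -0.69 + 12.54 = 11.85

6.3500 + 11.8500i


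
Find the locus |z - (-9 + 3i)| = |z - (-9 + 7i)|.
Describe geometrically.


Equal distances means the locus is the perpendicular bisector of z1 and z2.
Midpoint = ((-9+(-9))/2, (3+7)/2) = (-9.0000, 5.0000)

Perpendicular bisector through (-9.0000, 5.0000)


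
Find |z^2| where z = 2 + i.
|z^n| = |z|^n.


|z| = sqrt(4+1) = sqrt(5) = 2.2361
|z^2| = |z|^2 = (sqrt(5))^2 = 5

|z^2| = 5


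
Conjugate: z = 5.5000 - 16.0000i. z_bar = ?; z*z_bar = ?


z_bar = 5.5000 + 16.0000i
z*z_bar = 5.5^2 + (-16)^2 = 30.25 + 256 = 286.25

z_bar = 5.5000 + 16.0000i, z*z_bar = 286.25


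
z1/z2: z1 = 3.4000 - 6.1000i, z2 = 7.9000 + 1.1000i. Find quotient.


Conjugate of z2 = 7.9000 - 1.1000i
Numerator: (3.4000 - 6.1000i)(7.9000 - 1.1000i) = 20.1500 - 51.9300i
Denominator: 7.9^2 + 1.1^2 = 63.62
Result = (20.1500 - 51.9300i)/63.62

0.3167 - 0.8163i


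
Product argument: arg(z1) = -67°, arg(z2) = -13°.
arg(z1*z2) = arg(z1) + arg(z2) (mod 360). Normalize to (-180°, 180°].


arg(z1*z2) = -67° - 13° = -80°
Normalized to (-180°, 180°]: -80°

-80°


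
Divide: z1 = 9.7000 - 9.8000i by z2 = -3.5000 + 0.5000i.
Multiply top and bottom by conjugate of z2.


Conjugate of z2 = -3.5000 - 0.5000i
Numerator: (9.7000 - 9.8000i)(-3.5000 - 0.5000i) = -38.8500 + 29.4500i
Denominator: (-3.5)^2 + 0.5^2 = 12.5
Result = (-38.8500 + 29.4500i)/12.5

-3.1080 + 2.3560i


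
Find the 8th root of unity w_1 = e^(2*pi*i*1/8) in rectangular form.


Angle = 360*1/8 = 45°
a = cos(45°) = 0.7071
b = sin(45°) = 0.7071

0.7071 + 0.7071i


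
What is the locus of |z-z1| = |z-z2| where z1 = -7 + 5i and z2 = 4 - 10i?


Equal distances means the locus is the perpendicular bisector of z1 and z2.
Midpoint = ((-7+4)/2, (5+(-10))/2) = (-1.5000, -2.5000)

Perpendicular bisector through (-1.5000, -2.5000)


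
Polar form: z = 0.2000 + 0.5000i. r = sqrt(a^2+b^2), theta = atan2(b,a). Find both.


r = sqrt(0.04+0.25) = sqrt(0.29) = 0.5385
theta = atan2(0.5, 0.2) = 68.1986 degrees

r = 0.5385, theta = 68.1986 degrees


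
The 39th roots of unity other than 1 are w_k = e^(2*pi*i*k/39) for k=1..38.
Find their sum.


With w = e^(2*pi*i/39), all 39 of the 39th roots of unity w^0 = 1, w, ..., w^(38) sum to 0: 1 + w + ... + w^(38) = (1 - w^39)/(1 - w) = 0 since w^39 = 1, w ≠ 1.
Removing the root 1: w + w^2 + ... + w^(38) = 0 - 1 = -1

Sum = -1


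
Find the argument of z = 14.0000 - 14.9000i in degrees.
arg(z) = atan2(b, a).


Re = 14, Im = -14.9
arg = atan2(-14.9, 14) = -46.7837 degrees

arg(z) = -46.7837 degrees


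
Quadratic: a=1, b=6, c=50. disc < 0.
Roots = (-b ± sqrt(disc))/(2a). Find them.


disc = 6^2 - 4*1*50 = 36 - 200 = -164
sqrt(|disc|) = sqrt(164) = 12.8062
Real part = -6/(2*1) = -3.0000
Imag part = 12.8062/(2*1) = 6.4031

-3.0000 ± 6.4031i


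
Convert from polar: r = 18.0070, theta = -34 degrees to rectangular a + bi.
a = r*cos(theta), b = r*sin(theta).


a = 18.0070*cos(-34°) = 18.0070*0.82904 = 14.9285
b = 18.0070*sin(-34°) = 18.0070*(-0.559193) = -10.0694

14.9285 - 10.0694i


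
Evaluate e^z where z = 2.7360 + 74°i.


e^2.7360 = 15.4252
cos(74°) = 0.27564
sin(74°) = 0.96126
Real = 15.4252*0.27564 = 4.2518
Imag = 15.4252*0.96126 = 14.8276

4.2518 + 14.8276i


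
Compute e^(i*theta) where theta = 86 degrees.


cos(86°) = 0.0698
sin(86°) = 0.9976

e^(i*86°) = 0.0698 + 0.9976i


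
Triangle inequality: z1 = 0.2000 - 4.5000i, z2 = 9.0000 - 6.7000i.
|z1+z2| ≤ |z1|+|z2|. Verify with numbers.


|z1| = sqrt(0.2^2 + (-4.5)^2) = sqrt(20.29) = 4.5044
|z2| = sqrt(9^2 + (-6.7)^2) = sqrt(125.89) = 11.2201
z1+z2 = 9.2000 - 11.2000i
|z1+z2| = sqrt(210.08) = 14.4941
|z1|+|z2| = 4.5044 + 11.2201 = 15.7245

|z1+z2| = 14.4941 ≤ |z1|+|z2| = 15.7245 (verified)


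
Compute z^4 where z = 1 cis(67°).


r^4 = 1^4 = 1
n*theta = 4*67° = 268° = 268° (mod 360)
a = 1*cos(268°) = -0.0349
b = 1*sin(268°) = -0.9994

1 cis(268°) = -0.0349 - 0.9994i


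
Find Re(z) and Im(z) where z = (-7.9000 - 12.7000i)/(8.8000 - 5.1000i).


Multiply by conjugate: (-7.9000 - 12.7000i)(8.8000 + 5.1000i) / (8.8^2 + (-5.1)^2)
Numerator real = -7.9*8.8 - (12.7)*(-5.1) = -4.75
Numerator imag = -12.7*8.8 - (-7.9)*(-5.1) = -152.05
Denominator = 103.45
Re(z) = -4.75/103.45 = -0.0459
Im(z) = -152.05/103.45 = -1.4698

Re(z) = -0.0459, Im(z) = -1.4698


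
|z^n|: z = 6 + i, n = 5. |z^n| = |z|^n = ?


|z| = sqrt(36+1) = sqrt(37) = 6.0828
|z^5| = |z|^5 = (sqrt(37))^5 = 37^2 * sqrt(37) = 1369*sqrt(37)

|z^5| = 1369*sqrt(37) ≈ 8327.3019


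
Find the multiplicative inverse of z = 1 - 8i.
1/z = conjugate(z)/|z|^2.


|z|^2 = 1+64 = 65
1/z = (1 + 8i)/65

1/z = 0.0154 + 0.1231i


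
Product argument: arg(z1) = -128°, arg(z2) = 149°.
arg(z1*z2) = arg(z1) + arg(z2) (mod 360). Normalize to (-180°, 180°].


arg(z1*z2) = -128° + 149° = 21°
Normalized to (-180°, 180°]: 21°

21°


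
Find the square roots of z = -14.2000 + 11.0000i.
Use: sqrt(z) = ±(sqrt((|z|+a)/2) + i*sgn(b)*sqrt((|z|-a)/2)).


|z| = sqrt(201.64+121) = 17.9622
sqrt((|z|+a)/2) = sqrt((17.9622+(-14.2))/2) = sqrt(1.8811) = 1.3715
sqrt((|z|-a)/2) = sqrt((17.9622-(-14.2))/2) = sqrt(16.0811) = 4.0101

±(1.3715 + 4.0101i) i.e. 1.3715 + 4.0101i and -1.3715 - 4.0101i


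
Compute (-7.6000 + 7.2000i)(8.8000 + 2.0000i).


Real = -7.6*8.8 - 7.2*2 = -66.88 - 14.4 = -81.28
Imag = -7.6*2 + 8.8*7.2 = -15.2 + 63.36 = 48.16

-81.2800 + 48.1600i


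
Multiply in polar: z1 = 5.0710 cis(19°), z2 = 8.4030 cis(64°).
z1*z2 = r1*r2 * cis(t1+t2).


r = 5.0710 * 8.4030 = 42.6116
theta = 19° + 64° = 83° = 83° (mod 360)

42.6116 cis(83°)


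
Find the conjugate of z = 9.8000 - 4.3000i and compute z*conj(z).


z_bar = 9.8000 + 4.3000i
z*z_bar = 9.8^2 + (-4.3)^2 = 96.04 + 18.49 = 114.53

z_bar = 9.8000 + 4.3000i, z*z_bar = 114.53


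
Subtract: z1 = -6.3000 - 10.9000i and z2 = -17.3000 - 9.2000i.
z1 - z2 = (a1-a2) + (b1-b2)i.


Real: -6.3 + 17.3 = 11
Imag: -10.9 + 9.2 = -1.7

11.0000 - 1.7000i


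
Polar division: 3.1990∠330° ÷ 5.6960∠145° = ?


r = 3.1990 / 5.6960 = 0.5616
theta = 330° - 145° = 185° = 185° (mod 360)

0.5616 cis(185°)


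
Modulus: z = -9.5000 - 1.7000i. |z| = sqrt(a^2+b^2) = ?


|z| = sqrt((-9.5)^2 + (-1.7)^2) = sqrt(90.25 + 2.89) = sqrt(93.14) = 9.6509

|z| = 9.6509


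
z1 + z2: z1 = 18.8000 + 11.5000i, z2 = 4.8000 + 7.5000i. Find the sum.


Real: 18.8 + 4.8 = 23.6
Imag: 11.5 + 7.5 = 19

23.6000 + 19.0000i


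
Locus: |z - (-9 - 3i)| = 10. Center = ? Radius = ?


|z - z0| = r is a circle with center z0 and radius r.
Center = (-9, -3), radius = 10

Circle with center (-9, -3) and radius 10


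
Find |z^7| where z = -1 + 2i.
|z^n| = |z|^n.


|z| = sqrt(1+4) = sqrt(5) = 2.2361
|z^7| = |z|^7 = (sqrt(5))^7 = 5^3 * sqrt(5) = 125*sqrt(5)

|z^7| = 125*sqrt(5) ≈ 279.5085


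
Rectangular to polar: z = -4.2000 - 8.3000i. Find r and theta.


r = sqrt(17.64+68.89) = sqrt(86.53) = 9.3022
theta = atan2(-8.3, -4.2) = -116.8405 degrees

r = 9.3022, theta = -116.8405 degrees


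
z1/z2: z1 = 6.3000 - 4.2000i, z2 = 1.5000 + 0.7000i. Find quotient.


Conjugate of z2 = 1.5000 - 0.7000i
Numerator: (6.3000 - 4.2000i)(1.5000 - 0.7000i) = 6.5100 - 10.7100i
Denominator: 1.5^2 + 0.7^2 = 2.74
Result = (6.5100 - 10.7100i)/2.74

2.3759 - 3.9088i


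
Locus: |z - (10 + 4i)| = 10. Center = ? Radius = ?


|z - z0| = r is a circle with center z0 and radius r.
Center = (10, 4), radius = 10

Circle with center (10, 4) and radius 10


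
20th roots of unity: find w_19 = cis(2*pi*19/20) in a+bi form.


Angle = 360*19/20 = 342°
a = cos(342°) = 0.9511
b = sin(342°) = -0.3090

0.9511 - 0.3090i


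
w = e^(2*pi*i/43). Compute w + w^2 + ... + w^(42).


With w = e^(2*pi*i/43), all 43 of the 43th roots of unity w^0 = 1, w, ..., w^(42) sum to 0: 1 + w + ... + w^(42) = (1 - w^43)/(1 - w) = 0 since w^43 = 1, w ≠ 1.
Removing the root 1: w + w^2 + ... + w^(42) = 0 - 1 = -1

Sum = -1


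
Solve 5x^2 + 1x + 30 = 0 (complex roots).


disc = 1^2 - 4*5*30 = 1 - 600 = -599
sqrt(|disc|) = sqrt(599) = 24.4745
Real part = -1/(2*5) = -0.1000
Imag part = 24.4745/(2*5) = 2.4474

-0.1000 ± 2.4474i


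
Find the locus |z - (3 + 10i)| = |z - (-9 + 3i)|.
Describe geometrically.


Equal distances means the locus is the perpendicular bisector of z1 and z2.
Midpoint = ((3+(-9))/2, (10+3)/2) = (-3.0000, 6.5000)

Perpendicular bisector through (-3.0000, 6.5000)


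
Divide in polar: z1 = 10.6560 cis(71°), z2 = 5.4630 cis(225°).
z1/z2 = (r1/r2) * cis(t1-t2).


r = 10.6560 / 5.4630 = 1.9506
theta = 71° - 225° = -154° = 206° (mod 360)

1.9506 cis(206°)


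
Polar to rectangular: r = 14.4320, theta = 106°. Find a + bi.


a = 14.4320*cos(106°) = 14.4320*(-0.27564) = -3.9780
b = 14.4320*sin(106°) = 14.4320*0.96126 = 13.8729

-3.9780 + 13.8729i


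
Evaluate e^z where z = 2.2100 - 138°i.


e^2.2100 = 9.1157
cos(-138°) = -0.743145
sin(-138°) = -0.66913
Real = 9.1157*(-0.743145) = -6.7743
Imag = 9.1157*(-0.66913) = -6.0996

-6.7743 - 6.0996i


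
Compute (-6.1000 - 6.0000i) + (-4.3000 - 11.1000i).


Real: -6.1 - 4.3 = -10.4
Imag: -6 - 11.1 = -17.1

-10.4000 - 17.1000i


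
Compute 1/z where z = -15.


|z|^2 = 225+0 = 225
1/z = (-15 - 0i)/225

1/z = -0.0667 + 0i


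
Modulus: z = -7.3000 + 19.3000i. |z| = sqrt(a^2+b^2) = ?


|z| = sqrt((-7.3)^2 + 19.3^2) = sqrt(53.29 + 372.49) = sqrt(425.78) = 20.6344

|z| = 20.6344


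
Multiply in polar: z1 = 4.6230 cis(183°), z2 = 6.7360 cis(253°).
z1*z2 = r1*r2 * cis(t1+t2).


r = 4.6230 * 6.7360 = 31.1405
theta = 183° + 253° = 436° = 76° (mod 360)

31.1405 cis(76°)


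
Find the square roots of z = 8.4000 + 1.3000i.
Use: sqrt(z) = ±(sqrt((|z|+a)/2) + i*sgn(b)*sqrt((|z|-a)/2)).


|z| = sqrt(70.56+1.69) = 8.5000
sqrt((|z|+a)/2) = sqrt((8.5000+8.4)/2) = sqrt(8.4500) = 2.9069
sqrt((|z|-a)/2) = sqrt((8.5000-8.4)/2) = sqrt(0.0500) = 0.2236

±(2.9069 + 0.2236i) i.e. 2.9069 + 0.2236i and -2.9069 - 0.2236i


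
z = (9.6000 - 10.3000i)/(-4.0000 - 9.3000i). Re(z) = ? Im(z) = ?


Multiply by conjugate: (9.6000 - 10.3000i)(-4.0000 + 9.3000i) / ((-4)^2 + (-9.3)^2)
Numerator real = 9.6*(-4) - (10.3)*(-9.3) = 57.39
Numerator imag = -10.3*(-4) - 9.6*(-9.3) = 130.48
Denominator = 102.49
Re(z) = 57.39/102.49 = 0.5600
Im(z) = 130.48/102.49 = 1.2731

Re(z) = 0.5600, Im(z) = 1.2731


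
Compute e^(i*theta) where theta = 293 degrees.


cos(293°) = 0.3907
sin(293°) = -0.9205

e^(i*293°) = 0.3907 - 0.9205i


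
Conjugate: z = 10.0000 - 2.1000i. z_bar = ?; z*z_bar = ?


z_bar = 10.0000 + 2.1000i
z*z_bar = 10^2 + (-2.1)^2 = 100 + 4.41 = 104.41

z_bar = 10.0000 + 2.1000i, z*z_bar = 104.41


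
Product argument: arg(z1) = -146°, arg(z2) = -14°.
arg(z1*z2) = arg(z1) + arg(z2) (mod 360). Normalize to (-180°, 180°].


arg(z1*z2) = -146° - 14° = -160°
Normalized to (-180°, 180°]: -160°

-160°


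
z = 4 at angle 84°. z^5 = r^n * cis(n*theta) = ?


r^5 = 4^5 = 1024
n*theta = 5*84° = 420° = 60° (mod 360)
a = 1024*cos(60°) = 512.0000
b = 1024*sin(60°) = 886.8100

1024 cis(60°) = 512.0000 + 886.8100i


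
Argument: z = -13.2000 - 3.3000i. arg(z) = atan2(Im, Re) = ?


Re = -13.2, Im = -3.3
arg = atan2(-3.3, -13.2) = -165.9638 degrees

arg(z) = -165.9638 degrees


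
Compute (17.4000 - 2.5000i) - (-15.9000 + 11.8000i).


Real: 17.4 + 15.9 = 33.3
Imag: -2.5 - 11.8 = -14.3

33.3000 - 14.3000i


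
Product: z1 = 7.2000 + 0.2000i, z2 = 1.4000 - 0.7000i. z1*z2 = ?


Real = 7.2*1.4 - 0.2*(-0.7) = 10.08 - (-0.14) = 10.22
Imag = 7.2*(-0.7) + 1.4*0.2 = -5.04 + 0.28 = -4.76

10.2200 - 4.7600i


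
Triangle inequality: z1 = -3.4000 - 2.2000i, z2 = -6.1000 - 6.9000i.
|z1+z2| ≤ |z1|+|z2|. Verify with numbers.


|z1| = sqrt((-3.4)^2 + (-2.2)^2) = sqrt(16.4) = 4.0497
|z2| = sqrt((-6.1)^2 + (-6.9)^2) = sqrt(84.82) = 9.2098
z1+z2 = -9.5000 - 9.1000i
|z1+z2| = sqrt(173.06) = 13.1552
|z1|+|z2| = 4.0497 + 9.2098 = 13.2595

|z1+z2| = 13.1552 ≤ |z1|+|z2| = 13.2595 (verified)


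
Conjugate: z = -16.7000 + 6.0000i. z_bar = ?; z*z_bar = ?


z_bar = -16.7000 - 6.0000i
z*z_bar = (-16.7)^2 + 6^2 = 278.89 + 36 = 314.89

z_bar = -16.7000 - 6.0000i, z*z_bar = 314.89


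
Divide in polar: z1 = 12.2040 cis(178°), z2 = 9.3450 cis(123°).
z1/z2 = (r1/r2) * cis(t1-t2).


r = 12.2040 / 9.3450 = 1.3059
theta = 178° - 123° = 55° = 55° (mod 360)

1.3059 cis(55°)


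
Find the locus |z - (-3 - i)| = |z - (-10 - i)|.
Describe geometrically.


Equal distances means the locus is the perpendicular bisector of z1 and z2.
Midpoint = ((-3+(-10))/2, (-1+(-1))/2) = (-6.5000, -1.0000)

Perpendicular bisector through (-6.5000, -1.0000)


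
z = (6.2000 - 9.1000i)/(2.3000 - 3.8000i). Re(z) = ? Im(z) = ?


Multiply by conjugate: (6.2000 - 9.1000i)(2.3000 + 3.8000i) / (2.3^2 + (-3.8)^2)
Numerator real = 6.2*2.3 - (9.1)*(-3.8) = 48.84
Numerator imag = -9.1*2.3 - 6.2*(-3.8) = 2.63
Denominator = 19.73
Re(z) = 48.84/19.73 = 2.4754
Im(z) = 2.63/19.73 = 0.1333

Re(z) = 2.4754, Im(z) = 0.1333


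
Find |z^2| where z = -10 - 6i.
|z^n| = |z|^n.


|z| = sqrt(100+36) = sqrt(136) = 11.6619
|z^2| = |z|^2 = (sqrt(136))^2 = 136

|z^2| = 136


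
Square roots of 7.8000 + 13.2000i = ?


|z| = sqrt(60.84+174.24) = 15.3323
sqrt((|z|+a)/2) = sqrt((15.3323+7.8)/2) = sqrt(11.5662) = 3.4009
sqrt((|z|-a)/2) = sqrt((15.3323-7.8)/2) = sqrt(3.7662) = 1.9407

±(3.4009 + 1.9407i) i.e. 3.4009 + 1.9407i and -3.4009 - 1.9407i


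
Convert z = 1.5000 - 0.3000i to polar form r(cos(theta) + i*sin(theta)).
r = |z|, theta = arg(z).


r = sqrt(2.25+0.09) = sqrt(2.34) = 1.5297
theta = atan2(-0.3, 1.5) = -11.3099 degrees

r = 1.5297, theta = -11.3099 degrees


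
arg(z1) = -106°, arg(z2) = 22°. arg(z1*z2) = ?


arg(z1*z2) = -106° + 22° = -84°
Normalized to (-180°, 180°]: -84°

-84°


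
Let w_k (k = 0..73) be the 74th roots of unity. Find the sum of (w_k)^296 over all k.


The roots are w_k = w^k with w = e^(2*pi*i/74), and (w^k)^296 = (w^296)^k.
So S = 1 + u + u^2 + ... + u^(73) with u = w^296.
296 = 4*74 + 0, so 296 is a multiple of 74 and u = (w^74)^4 = 1.
Every one of the 74 terms equals 1: S = 74

S = 74


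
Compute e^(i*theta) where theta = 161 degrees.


cos(161°) = -0.9455
sin(161°) = 0.3256

e^(i*161°) = -0.9455 + 0.3256i


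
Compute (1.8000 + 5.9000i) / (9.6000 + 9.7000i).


Conjugate of z2 = 9.6000 - 9.7000i
Numerator: (1.8000 + 5.9000i)(9.6000 - 9.7000i) = 74.5100 + 39.1800i
Denominator: 9.6^2 + 9.7^2 = 186.25
Result = (74.5100 + 39.1800i)/186.25

0.4001 + 0.2104i


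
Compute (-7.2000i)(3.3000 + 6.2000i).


Real = 0*3.3 - (-7.2)*6.2 = 0 - (-44.64) = 44.64
Imag = 0*6.2 + 3.3*(-7.2) = 0 - (23.76) = -23.76

44.6400 - 23.7600i


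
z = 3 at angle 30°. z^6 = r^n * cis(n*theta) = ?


r^6 = 3^6 = 729
n*theta = 6*30° = 180° = 180° (mod 360)
a = 729*cos(180°) = -729.0000
b = 729*sin(180°) = 0

729 cis(180°) = -729.0000 + 0i


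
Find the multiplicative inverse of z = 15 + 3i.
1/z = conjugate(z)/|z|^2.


|z|^2 = 225+9 = 234
1/z = (15 - 3i)/234

1/z = 0.0641 - 0.0128i


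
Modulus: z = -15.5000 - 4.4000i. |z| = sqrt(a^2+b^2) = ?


|z| = sqrt((-15.5)^2 + (-4.4)^2) = sqrt(240.25 + 19.36) = sqrt(259.61) = 16.1124

|z| = 16.1124


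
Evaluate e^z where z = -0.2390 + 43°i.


e^-0.2390 = 0.7874
cos(43°) = 0.7314
sin(43°) = 0.682
Real = 0.7874*0.7314 = 0.5759
Imag = 0.7874*0.682 = 0.5370

0.5759 + 0.5370i


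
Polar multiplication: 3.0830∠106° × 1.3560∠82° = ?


r = 3.0830 * 1.3560 = 4.1805
theta = 106° + 82° = 188° = 188° (mod 360)

4.1805 cis(188°)


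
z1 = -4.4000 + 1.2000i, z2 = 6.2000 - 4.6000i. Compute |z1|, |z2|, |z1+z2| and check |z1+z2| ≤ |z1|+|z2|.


|z1| = sqrt((-4.4)^2 + 1.2^2) = sqrt(20.8) = 4.5607
|z2| = sqrt(6.2^2 + (-4.6)^2) = sqrt(59.6) = 7.7201
z1+z2 = 1.8000 - 3.4000i
|z1+z2| = sqrt(14.8) = 3.8471
|z1|+|z2| = 4.5607 + 7.7201 = 12.2808

|z1+z2| = 3.8471 ≤ |z1|+|z2| = 12.2808 (verified)


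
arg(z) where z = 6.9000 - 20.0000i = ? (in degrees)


Re = 6.9, Im = -20
arg = atan2(-20, 6.9) = -70.9656 degrees

arg(z) = -70.9656 degrees


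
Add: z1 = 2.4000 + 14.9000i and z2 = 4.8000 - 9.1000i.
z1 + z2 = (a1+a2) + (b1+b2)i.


Real: 2.4 + 4.8 = 7.2
Imag: 14.9 - 9.1 = 5.8

7.2000 + 5.8000i


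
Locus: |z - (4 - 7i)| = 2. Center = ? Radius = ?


|z - z0| = r is a circle with center z0 and radius r.
Center = (4, -7), radius = 2

Circle with center (4, -7) and radius 2


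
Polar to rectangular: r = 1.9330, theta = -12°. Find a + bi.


a = 1.9330*cos(-12°) = 1.9330*0.97815 = 1.8908
b = 1.9330*sin(-12°) = 1.9330*(-0.2079) = -0.4019

1.8908 - 0.4019i


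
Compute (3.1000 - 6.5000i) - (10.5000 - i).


Real: 3.1 - 10.5 = -7.4
Imag: -6.5 + 1 = -5.5

-7.4000 - 5.5000i


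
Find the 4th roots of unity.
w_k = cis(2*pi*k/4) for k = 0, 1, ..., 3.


The 4th roots of unity are cis(360k/4°) for k=0..3
Angle step = 360/4 = 90°
Primitive root: cis(90°)
Primitive root = 0 + 1.0000i

4 roots at angles: 0°, 90°, 180°, 270°


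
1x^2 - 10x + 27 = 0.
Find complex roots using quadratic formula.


disc = (-10)^2 - 4*1*27 = 100 - 108 = -8
sqrt(|disc|) = sqrt(8) = 2.8284
Real part = 10/(2*1) = 5.0000
Imag part = 2.8284/(2*1) = 1.4142

5.0000 ± 1.4142i
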